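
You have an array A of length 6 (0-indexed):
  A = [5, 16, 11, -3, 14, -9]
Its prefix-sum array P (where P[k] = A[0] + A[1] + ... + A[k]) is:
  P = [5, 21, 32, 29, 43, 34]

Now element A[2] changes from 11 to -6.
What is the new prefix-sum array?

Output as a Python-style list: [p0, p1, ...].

Answer: [5, 21, 15, 12, 26, 17]

Derivation:
Change: A[2] 11 -> -6, delta = -17
P[k] for k < 2: unchanged (A[2] not included)
P[k] for k >= 2: shift by delta = -17
  P[0] = 5 + 0 = 5
  P[1] = 21 + 0 = 21
  P[2] = 32 + -17 = 15
  P[3] = 29 + -17 = 12
  P[4] = 43 + -17 = 26
  P[5] = 34 + -17 = 17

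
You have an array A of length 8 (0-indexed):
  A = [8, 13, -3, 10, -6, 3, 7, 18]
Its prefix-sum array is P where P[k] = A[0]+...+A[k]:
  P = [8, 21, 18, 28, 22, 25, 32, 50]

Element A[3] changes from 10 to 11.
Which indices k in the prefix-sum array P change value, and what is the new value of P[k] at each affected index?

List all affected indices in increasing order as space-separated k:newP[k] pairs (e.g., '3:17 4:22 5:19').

Answer: 3:29 4:23 5:26 6:33 7:51

Derivation:
P[k] = A[0] + ... + A[k]
P[k] includes A[3] iff k >= 3
Affected indices: 3, 4, ..., 7; delta = 1
  P[3]: 28 + 1 = 29
  P[4]: 22 + 1 = 23
  P[5]: 25 + 1 = 26
  P[6]: 32 + 1 = 33
  P[7]: 50 + 1 = 51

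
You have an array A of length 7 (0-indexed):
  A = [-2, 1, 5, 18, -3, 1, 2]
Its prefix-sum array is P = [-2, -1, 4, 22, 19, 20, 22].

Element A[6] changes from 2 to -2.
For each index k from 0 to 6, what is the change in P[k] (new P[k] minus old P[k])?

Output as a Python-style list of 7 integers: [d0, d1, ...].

Answer: [0, 0, 0, 0, 0, 0, -4]

Derivation:
Element change: A[6] 2 -> -2, delta = -4
For k < 6: P[k] unchanged, delta_P[k] = 0
For k >= 6: P[k] shifts by exactly -4
Delta array: [0, 0, 0, 0, 0, 0, -4]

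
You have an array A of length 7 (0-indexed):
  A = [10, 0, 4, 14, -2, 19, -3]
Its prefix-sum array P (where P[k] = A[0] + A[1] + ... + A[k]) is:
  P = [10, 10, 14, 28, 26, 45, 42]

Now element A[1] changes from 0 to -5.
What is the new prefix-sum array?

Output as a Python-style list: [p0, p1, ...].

Answer: [10, 5, 9, 23, 21, 40, 37]

Derivation:
Change: A[1] 0 -> -5, delta = -5
P[k] for k < 1: unchanged (A[1] not included)
P[k] for k >= 1: shift by delta = -5
  P[0] = 10 + 0 = 10
  P[1] = 10 + -5 = 5
  P[2] = 14 + -5 = 9
  P[3] = 28 + -5 = 23
  P[4] = 26 + -5 = 21
  P[5] = 45 + -5 = 40
  P[6] = 42 + -5 = 37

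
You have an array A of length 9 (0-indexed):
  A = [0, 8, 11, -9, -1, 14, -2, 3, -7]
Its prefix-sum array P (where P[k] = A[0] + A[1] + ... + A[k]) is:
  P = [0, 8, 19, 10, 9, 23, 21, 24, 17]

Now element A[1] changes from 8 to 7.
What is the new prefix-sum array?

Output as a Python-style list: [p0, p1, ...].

Change: A[1] 8 -> 7, delta = -1
P[k] for k < 1: unchanged (A[1] not included)
P[k] for k >= 1: shift by delta = -1
  P[0] = 0 + 0 = 0
  P[1] = 8 + -1 = 7
  P[2] = 19 + -1 = 18
  P[3] = 10 + -1 = 9
  P[4] = 9 + -1 = 8
  P[5] = 23 + -1 = 22
  P[6] = 21 + -1 = 20
  P[7] = 24 + -1 = 23
  P[8] = 17 + -1 = 16

Answer: [0, 7, 18, 9, 8, 22, 20, 23, 16]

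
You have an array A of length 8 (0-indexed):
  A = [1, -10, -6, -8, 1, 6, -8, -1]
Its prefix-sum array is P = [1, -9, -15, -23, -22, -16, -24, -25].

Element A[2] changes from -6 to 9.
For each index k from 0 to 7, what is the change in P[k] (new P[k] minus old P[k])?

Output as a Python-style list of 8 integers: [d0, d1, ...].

Element change: A[2] -6 -> 9, delta = 15
For k < 2: P[k] unchanged, delta_P[k] = 0
For k >= 2: P[k] shifts by exactly 15
Delta array: [0, 0, 15, 15, 15, 15, 15, 15]

Answer: [0, 0, 15, 15, 15, 15, 15, 15]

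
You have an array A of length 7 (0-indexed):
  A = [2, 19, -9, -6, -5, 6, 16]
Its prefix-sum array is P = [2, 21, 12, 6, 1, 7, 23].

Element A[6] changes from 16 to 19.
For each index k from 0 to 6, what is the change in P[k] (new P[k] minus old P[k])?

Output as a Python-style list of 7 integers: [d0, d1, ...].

Answer: [0, 0, 0, 0, 0, 0, 3]

Derivation:
Element change: A[6] 16 -> 19, delta = 3
For k < 6: P[k] unchanged, delta_P[k] = 0
For k >= 6: P[k] shifts by exactly 3
Delta array: [0, 0, 0, 0, 0, 0, 3]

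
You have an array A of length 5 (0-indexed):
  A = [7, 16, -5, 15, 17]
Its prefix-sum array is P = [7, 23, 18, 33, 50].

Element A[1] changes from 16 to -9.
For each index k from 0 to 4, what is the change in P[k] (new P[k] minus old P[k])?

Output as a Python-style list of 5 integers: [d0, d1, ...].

Answer: [0, -25, -25, -25, -25]

Derivation:
Element change: A[1] 16 -> -9, delta = -25
For k < 1: P[k] unchanged, delta_P[k] = 0
For k >= 1: P[k] shifts by exactly -25
Delta array: [0, -25, -25, -25, -25]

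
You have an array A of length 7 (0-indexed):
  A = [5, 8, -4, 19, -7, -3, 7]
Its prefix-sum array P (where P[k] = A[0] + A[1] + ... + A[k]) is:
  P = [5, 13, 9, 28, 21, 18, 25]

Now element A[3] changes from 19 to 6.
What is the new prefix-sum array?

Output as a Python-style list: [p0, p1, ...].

Answer: [5, 13, 9, 15, 8, 5, 12]

Derivation:
Change: A[3] 19 -> 6, delta = -13
P[k] for k < 3: unchanged (A[3] not included)
P[k] for k >= 3: shift by delta = -13
  P[0] = 5 + 0 = 5
  P[1] = 13 + 0 = 13
  P[2] = 9 + 0 = 9
  P[3] = 28 + -13 = 15
  P[4] = 21 + -13 = 8
  P[5] = 18 + -13 = 5
  P[6] = 25 + -13 = 12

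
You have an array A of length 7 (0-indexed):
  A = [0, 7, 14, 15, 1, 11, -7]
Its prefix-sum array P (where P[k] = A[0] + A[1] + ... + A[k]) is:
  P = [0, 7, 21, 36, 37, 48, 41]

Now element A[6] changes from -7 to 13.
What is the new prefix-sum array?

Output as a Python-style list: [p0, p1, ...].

Answer: [0, 7, 21, 36, 37, 48, 61]

Derivation:
Change: A[6] -7 -> 13, delta = 20
P[k] for k < 6: unchanged (A[6] not included)
P[k] for k >= 6: shift by delta = 20
  P[0] = 0 + 0 = 0
  P[1] = 7 + 0 = 7
  P[2] = 21 + 0 = 21
  P[3] = 36 + 0 = 36
  P[4] = 37 + 0 = 37
  P[5] = 48 + 0 = 48
  P[6] = 41 + 20 = 61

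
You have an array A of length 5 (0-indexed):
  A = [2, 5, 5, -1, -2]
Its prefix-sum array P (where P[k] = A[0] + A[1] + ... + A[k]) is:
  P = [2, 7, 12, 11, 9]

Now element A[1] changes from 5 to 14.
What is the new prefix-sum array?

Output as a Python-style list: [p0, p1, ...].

Change: A[1] 5 -> 14, delta = 9
P[k] for k < 1: unchanged (A[1] not included)
P[k] for k >= 1: shift by delta = 9
  P[0] = 2 + 0 = 2
  P[1] = 7 + 9 = 16
  P[2] = 12 + 9 = 21
  P[3] = 11 + 9 = 20
  P[4] = 9 + 9 = 18

Answer: [2, 16, 21, 20, 18]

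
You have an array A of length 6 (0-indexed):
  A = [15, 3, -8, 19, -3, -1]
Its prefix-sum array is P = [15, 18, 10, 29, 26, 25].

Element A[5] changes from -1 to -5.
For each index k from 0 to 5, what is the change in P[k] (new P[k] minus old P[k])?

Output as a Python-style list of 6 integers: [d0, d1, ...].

Element change: A[5] -1 -> -5, delta = -4
For k < 5: P[k] unchanged, delta_P[k] = 0
For k >= 5: P[k] shifts by exactly -4
Delta array: [0, 0, 0, 0, 0, -4]

Answer: [0, 0, 0, 0, 0, -4]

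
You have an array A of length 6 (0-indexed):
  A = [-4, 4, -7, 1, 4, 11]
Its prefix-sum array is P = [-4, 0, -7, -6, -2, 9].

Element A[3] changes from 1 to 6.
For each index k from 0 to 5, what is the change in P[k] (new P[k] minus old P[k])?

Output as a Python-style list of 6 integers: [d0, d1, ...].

Element change: A[3] 1 -> 6, delta = 5
For k < 3: P[k] unchanged, delta_P[k] = 0
For k >= 3: P[k] shifts by exactly 5
Delta array: [0, 0, 0, 5, 5, 5]

Answer: [0, 0, 0, 5, 5, 5]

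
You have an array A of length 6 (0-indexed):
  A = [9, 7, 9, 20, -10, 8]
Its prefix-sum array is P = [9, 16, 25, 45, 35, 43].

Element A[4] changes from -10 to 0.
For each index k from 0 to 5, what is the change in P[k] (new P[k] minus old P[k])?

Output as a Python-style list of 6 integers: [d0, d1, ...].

Element change: A[4] -10 -> 0, delta = 10
For k < 4: P[k] unchanged, delta_P[k] = 0
For k >= 4: P[k] shifts by exactly 10
Delta array: [0, 0, 0, 0, 10, 10]

Answer: [0, 0, 0, 0, 10, 10]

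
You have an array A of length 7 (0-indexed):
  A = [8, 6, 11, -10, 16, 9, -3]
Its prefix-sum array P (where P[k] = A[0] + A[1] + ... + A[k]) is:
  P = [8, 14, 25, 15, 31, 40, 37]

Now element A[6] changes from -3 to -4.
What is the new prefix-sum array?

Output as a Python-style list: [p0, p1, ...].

Answer: [8, 14, 25, 15, 31, 40, 36]

Derivation:
Change: A[6] -3 -> -4, delta = -1
P[k] for k < 6: unchanged (A[6] not included)
P[k] for k >= 6: shift by delta = -1
  P[0] = 8 + 0 = 8
  P[1] = 14 + 0 = 14
  P[2] = 25 + 0 = 25
  P[3] = 15 + 0 = 15
  P[4] = 31 + 0 = 31
  P[5] = 40 + 0 = 40
  P[6] = 37 + -1 = 36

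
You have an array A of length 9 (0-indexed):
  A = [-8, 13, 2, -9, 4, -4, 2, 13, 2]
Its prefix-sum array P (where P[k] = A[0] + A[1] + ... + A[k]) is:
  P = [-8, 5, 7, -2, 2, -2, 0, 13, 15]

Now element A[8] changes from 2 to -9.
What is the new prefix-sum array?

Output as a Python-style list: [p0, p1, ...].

Answer: [-8, 5, 7, -2, 2, -2, 0, 13, 4]

Derivation:
Change: A[8] 2 -> -9, delta = -11
P[k] for k < 8: unchanged (A[8] not included)
P[k] for k >= 8: shift by delta = -11
  P[0] = -8 + 0 = -8
  P[1] = 5 + 0 = 5
  P[2] = 7 + 0 = 7
  P[3] = -2 + 0 = -2
  P[4] = 2 + 0 = 2
  P[5] = -2 + 0 = -2
  P[6] = 0 + 0 = 0
  P[7] = 13 + 0 = 13
  P[8] = 15 + -11 = 4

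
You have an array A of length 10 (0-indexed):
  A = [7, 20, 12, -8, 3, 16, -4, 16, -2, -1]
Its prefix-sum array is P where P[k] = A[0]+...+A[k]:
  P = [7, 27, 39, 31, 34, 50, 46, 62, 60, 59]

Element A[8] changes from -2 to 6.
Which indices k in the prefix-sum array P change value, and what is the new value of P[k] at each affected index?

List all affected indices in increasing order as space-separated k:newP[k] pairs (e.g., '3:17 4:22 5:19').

Answer: 8:68 9:67

Derivation:
P[k] = A[0] + ... + A[k]
P[k] includes A[8] iff k >= 8
Affected indices: 8, 9, ..., 9; delta = 8
  P[8]: 60 + 8 = 68
  P[9]: 59 + 8 = 67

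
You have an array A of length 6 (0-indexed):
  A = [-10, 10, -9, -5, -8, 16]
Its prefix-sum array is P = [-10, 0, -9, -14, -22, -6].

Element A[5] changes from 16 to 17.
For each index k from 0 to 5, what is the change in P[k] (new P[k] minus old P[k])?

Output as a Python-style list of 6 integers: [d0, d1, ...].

Element change: A[5] 16 -> 17, delta = 1
For k < 5: P[k] unchanged, delta_P[k] = 0
For k >= 5: P[k] shifts by exactly 1
Delta array: [0, 0, 0, 0, 0, 1]

Answer: [0, 0, 0, 0, 0, 1]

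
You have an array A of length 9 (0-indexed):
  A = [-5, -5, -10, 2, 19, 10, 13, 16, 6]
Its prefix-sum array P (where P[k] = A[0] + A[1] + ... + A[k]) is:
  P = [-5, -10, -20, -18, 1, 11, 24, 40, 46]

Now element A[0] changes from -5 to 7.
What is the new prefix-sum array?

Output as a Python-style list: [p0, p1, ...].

Change: A[0] -5 -> 7, delta = 12
P[k] for k < 0: unchanged (A[0] not included)
P[k] for k >= 0: shift by delta = 12
  P[0] = -5 + 12 = 7
  P[1] = -10 + 12 = 2
  P[2] = -20 + 12 = -8
  P[3] = -18 + 12 = -6
  P[4] = 1 + 12 = 13
  P[5] = 11 + 12 = 23
  P[6] = 24 + 12 = 36
  P[7] = 40 + 12 = 52
  P[8] = 46 + 12 = 58

Answer: [7, 2, -8, -6, 13, 23, 36, 52, 58]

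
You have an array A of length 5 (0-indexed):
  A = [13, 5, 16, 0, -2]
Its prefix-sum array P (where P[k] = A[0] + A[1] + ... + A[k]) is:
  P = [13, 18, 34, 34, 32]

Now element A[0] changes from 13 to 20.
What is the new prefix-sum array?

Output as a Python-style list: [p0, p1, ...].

Answer: [20, 25, 41, 41, 39]

Derivation:
Change: A[0] 13 -> 20, delta = 7
P[k] for k < 0: unchanged (A[0] not included)
P[k] for k >= 0: shift by delta = 7
  P[0] = 13 + 7 = 20
  P[1] = 18 + 7 = 25
  P[2] = 34 + 7 = 41
  P[3] = 34 + 7 = 41
  P[4] = 32 + 7 = 39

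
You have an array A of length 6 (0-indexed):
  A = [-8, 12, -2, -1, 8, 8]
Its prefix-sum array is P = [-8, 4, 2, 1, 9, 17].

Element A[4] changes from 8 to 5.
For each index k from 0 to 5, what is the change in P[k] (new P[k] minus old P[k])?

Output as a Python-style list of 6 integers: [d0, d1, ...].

Answer: [0, 0, 0, 0, -3, -3]

Derivation:
Element change: A[4] 8 -> 5, delta = -3
For k < 4: P[k] unchanged, delta_P[k] = 0
For k >= 4: P[k] shifts by exactly -3
Delta array: [0, 0, 0, 0, -3, -3]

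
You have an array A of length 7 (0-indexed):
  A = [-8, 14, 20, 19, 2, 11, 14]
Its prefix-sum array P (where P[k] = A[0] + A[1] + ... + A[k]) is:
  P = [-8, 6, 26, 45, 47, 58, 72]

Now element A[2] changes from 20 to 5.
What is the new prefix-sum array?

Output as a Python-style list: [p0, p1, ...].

Answer: [-8, 6, 11, 30, 32, 43, 57]

Derivation:
Change: A[2] 20 -> 5, delta = -15
P[k] for k < 2: unchanged (A[2] not included)
P[k] for k >= 2: shift by delta = -15
  P[0] = -8 + 0 = -8
  P[1] = 6 + 0 = 6
  P[2] = 26 + -15 = 11
  P[3] = 45 + -15 = 30
  P[4] = 47 + -15 = 32
  P[5] = 58 + -15 = 43
  P[6] = 72 + -15 = 57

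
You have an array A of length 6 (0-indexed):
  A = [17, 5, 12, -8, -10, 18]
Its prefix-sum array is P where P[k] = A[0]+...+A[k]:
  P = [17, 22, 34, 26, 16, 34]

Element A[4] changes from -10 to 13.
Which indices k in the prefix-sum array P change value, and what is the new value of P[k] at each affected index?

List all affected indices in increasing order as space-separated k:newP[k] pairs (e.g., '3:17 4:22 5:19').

P[k] = A[0] + ... + A[k]
P[k] includes A[4] iff k >= 4
Affected indices: 4, 5, ..., 5; delta = 23
  P[4]: 16 + 23 = 39
  P[5]: 34 + 23 = 57

Answer: 4:39 5:57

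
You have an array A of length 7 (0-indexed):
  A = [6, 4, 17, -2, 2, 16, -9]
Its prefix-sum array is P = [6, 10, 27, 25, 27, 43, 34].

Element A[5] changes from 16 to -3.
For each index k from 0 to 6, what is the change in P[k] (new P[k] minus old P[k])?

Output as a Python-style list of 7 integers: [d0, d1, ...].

Answer: [0, 0, 0, 0, 0, -19, -19]

Derivation:
Element change: A[5] 16 -> -3, delta = -19
For k < 5: P[k] unchanged, delta_P[k] = 0
For k >= 5: P[k] shifts by exactly -19
Delta array: [0, 0, 0, 0, 0, -19, -19]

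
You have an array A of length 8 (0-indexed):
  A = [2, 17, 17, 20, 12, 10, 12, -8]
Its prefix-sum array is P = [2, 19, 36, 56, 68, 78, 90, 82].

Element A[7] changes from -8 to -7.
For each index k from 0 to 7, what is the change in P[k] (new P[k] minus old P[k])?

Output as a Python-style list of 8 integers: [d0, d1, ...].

Element change: A[7] -8 -> -7, delta = 1
For k < 7: P[k] unchanged, delta_P[k] = 0
For k >= 7: P[k] shifts by exactly 1
Delta array: [0, 0, 0, 0, 0, 0, 0, 1]

Answer: [0, 0, 0, 0, 0, 0, 0, 1]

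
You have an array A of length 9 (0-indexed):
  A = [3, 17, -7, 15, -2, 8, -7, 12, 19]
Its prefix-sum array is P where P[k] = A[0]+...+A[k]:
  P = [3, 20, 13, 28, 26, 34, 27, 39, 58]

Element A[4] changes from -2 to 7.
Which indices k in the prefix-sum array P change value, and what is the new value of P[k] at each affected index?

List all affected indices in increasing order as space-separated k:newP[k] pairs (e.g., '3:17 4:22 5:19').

Answer: 4:35 5:43 6:36 7:48 8:67

Derivation:
P[k] = A[0] + ... + A[k]
P[k] includes A[4] iff k >= 4
Affected indices: 4, 5, ..., 8; delta = 9
  P[4]: 26 + 9 = 35
  P[5]: 34 + 9 = 43
  P[6]: 27 + 9 = 36
  P[7]: 39 + 9 = 48
  P[8]: 58 + 9 = 67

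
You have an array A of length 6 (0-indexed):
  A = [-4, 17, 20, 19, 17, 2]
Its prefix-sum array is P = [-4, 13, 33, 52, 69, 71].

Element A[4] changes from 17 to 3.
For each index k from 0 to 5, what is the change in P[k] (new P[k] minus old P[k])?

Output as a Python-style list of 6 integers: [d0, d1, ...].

Element change: A[4] 17 -> 3, delta = -14
For k < 4: P[k] unchanged, delta_P[k] = 0
For k >= 4: P[k] shifts by exactly -14
Delta array: [0, 0, 0, 0, -14, -14]

Answer: [0, 0, 0, 0, -14, -14]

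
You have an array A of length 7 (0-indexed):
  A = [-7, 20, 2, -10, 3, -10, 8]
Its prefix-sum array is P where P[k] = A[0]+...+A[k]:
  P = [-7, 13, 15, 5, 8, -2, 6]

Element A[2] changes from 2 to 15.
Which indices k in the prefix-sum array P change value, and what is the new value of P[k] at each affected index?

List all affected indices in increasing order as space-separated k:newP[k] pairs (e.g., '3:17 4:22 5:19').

P[k] = A[0] + ... + A[k]
P[k] includes A[2] iff k >= 2
Affected indices: 2, 3, ..., 6; delta = 13
  P[2]: 15 + 13 = 28
  P[3]: 5 + 13 = 18
  P[4]: 8 + 13 = 21
  P[5]: -2 + 13 = 11
  P[6]: 6 + 13 = 19

Answer: 2:28 3:18 4:21 5:11 6:19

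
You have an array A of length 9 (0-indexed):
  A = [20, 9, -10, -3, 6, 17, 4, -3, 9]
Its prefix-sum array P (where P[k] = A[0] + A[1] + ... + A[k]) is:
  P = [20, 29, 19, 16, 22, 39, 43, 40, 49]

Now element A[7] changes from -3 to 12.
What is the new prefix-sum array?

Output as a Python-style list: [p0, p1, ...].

Answer: [20, 29, 19, 16, 22, 39, 43, 55, 64]

Derivation:
Change: A[7] -3 -> 12, delta = 15
P[k] for k < 7: unchanged (A[7] not included)
P[k] for k >= 7: shift by delta = 15
  P[0] = 20 + 0 = 20
  P[1] = 29 + 0 = 29
  P[2] = 19 + 0 = 19
  P[3] = 16 + 0 = 16
  P[4] = 22 + 0 = 22
  P[5] = 39 + 0 = 39
  P[6] = 43 + 0 = 43
  P[7] = 40 + 15 = 55
  P[8] = 49 + 15 = 64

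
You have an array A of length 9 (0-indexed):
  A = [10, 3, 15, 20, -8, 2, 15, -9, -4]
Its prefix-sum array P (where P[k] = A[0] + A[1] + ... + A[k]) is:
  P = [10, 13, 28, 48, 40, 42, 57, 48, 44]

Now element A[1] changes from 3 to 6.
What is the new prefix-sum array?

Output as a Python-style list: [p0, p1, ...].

Change: A[1] 3 -> 6, delta = 3
P[k] for k < 1: unchanged (A[1] not included)
P[k] for k >= 1: shift by delta = 3
  P[0] = 10 + 0 = 10
  P[1] = 13 + 3 = 16
  P[2] = 28 + 3 = 31
  P[3] = 48 + 3 = 51
  P[4] = 40 + 3 = 43
  P[5] = 42 + 3 = 45
  P[6] = 57 + 3 = 60
  P[7] = 48 + 3 = 51
  P[8] = 44 + 3 = 47

Answer: [10, 16, 31, 51, 43, 45, 60, 51, 47]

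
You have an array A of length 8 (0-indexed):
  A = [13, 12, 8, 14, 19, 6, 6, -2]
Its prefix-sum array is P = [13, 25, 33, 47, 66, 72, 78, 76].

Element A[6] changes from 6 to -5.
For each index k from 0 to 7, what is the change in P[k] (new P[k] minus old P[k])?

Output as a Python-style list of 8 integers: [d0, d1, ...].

Answer: [0, 0, 0, 0, 0, 0, -11, -11]

Derivation:
Element change: A[6] 6 -> -5, delta = -11
For k < 6: P[k] unchanged, delta_P[k] = 0
For k >= 6: P[k] shifts by exactly -11
Delta array: [0, 0, 0, 0, 0, 0, -11, -11]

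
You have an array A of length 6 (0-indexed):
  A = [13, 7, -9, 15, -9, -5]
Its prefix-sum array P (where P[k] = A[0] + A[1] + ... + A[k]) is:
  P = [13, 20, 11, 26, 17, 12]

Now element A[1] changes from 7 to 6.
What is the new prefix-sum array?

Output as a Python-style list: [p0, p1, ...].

Change: A[1] 7 -> 6, delta = -1
P[k] for k < 1: unchanged (A[1] not included)
P[k] for k >= 1: shift by delta = -1
  P[0] = 13 + 0 = 13
  P[1] = 20 + -1 = 19
  P[2] = 11 + -1 = 10
  P[3] = 26 + -1 = 25
  P[4] = 17 + -1 = 16
  P[5] = 12 + -1 = 11

Answer: [13, 19, 10, 25, 16, 11]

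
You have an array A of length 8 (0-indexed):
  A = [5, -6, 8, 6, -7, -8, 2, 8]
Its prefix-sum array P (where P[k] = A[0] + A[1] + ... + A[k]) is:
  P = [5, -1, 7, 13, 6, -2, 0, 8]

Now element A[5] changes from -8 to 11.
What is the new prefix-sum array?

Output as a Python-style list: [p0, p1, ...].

Answer: [5, -1, 7, 13, 6, 17, 19, 27]

Derivation:
Change: A[5] -8 -> 11, delta = 19
P[k] for k < 5: unchanged (A[5] not included)
P[k] for k >= 5: shift by delta = 19
  P[0] = 5 + 0 = 5
  P[1] = -1 + 0 = -1
  P[2] = 7 + 0 = 7
  P[3] = 13 + 0 = 13
  P[4] = 6 + 0 = 6
  P[5] = -2 + 19 = 17
  P[6] = 0 + 19 = 19
  P[7] = 8 + 19 = 27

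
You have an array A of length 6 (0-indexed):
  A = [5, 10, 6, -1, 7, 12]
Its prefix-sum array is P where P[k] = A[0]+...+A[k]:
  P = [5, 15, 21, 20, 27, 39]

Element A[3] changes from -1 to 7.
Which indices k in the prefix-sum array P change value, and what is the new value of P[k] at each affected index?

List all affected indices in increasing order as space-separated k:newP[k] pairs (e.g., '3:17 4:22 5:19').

P[k] = A[0] + ... + A[k]
P[k] includes A[3] iff k >= 3
Affected indices: 3, 4, ..., 5; delta = 8
  P[3]: 20 + 8 = 28
  P[4]: 27 + 8 = 35
  P[5]: 39 + 8 = 47

Answer: 3:28 4:35 5:47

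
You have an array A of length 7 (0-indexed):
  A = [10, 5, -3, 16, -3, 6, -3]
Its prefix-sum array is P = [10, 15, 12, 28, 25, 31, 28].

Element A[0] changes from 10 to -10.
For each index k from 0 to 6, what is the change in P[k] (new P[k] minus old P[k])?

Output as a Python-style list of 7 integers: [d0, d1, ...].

Element change: A[0] 10 -> -10, delta = -20
For k < 0: P[k] unchanged, delta_P[k] = 0
For k >= 0: P[k] shifts by exactly -20
Delta array: [-20, -20, -20, -20, -20, -20, -20]

Answer: [-20, -20, -20, -20, -20, -20, -20]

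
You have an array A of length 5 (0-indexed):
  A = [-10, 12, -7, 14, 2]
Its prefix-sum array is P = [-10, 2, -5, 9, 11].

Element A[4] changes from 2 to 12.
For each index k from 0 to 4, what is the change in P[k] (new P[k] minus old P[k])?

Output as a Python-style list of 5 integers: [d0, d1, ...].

Element change: A[4] 2 -> 12, delta = 10
For k < 4: P[k] unchanged, delta_P[k] = 0
For k >= 4: P[k] shifts by exactly 10
Delta array: [0, 0, 0, 0, 10]

Answer: [0, 0, 0, 0, 10]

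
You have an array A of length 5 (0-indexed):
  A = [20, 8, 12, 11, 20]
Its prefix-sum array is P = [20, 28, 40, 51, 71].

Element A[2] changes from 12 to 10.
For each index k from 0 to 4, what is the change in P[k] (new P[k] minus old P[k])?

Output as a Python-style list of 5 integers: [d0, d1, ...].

Answer: [0, 0, -2, -2, -2]

Derivation:
Element change: A[2] 12 -> 10, delta = -2
For k < 2: P[k] unchanged, delta_P[k] = 0
For k >= 2: P[k] shifts by exactly -2
Delta array: [0, 0, -2, -2, -2]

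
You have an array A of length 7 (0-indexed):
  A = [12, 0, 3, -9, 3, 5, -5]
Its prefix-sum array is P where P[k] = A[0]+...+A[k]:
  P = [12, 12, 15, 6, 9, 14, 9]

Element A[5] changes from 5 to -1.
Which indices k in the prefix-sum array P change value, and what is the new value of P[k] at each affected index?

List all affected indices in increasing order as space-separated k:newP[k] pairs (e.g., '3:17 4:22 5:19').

P[k] = A[0] + ... + A[k]
P[k] includes A[5] iff k >= 5
Affected indices: 5, 6, ..., 6; delta = -6
  P[5]: 14 + -6 = 8
  P[6]: 9 + -6 = 3

Answer: 5:8 6:3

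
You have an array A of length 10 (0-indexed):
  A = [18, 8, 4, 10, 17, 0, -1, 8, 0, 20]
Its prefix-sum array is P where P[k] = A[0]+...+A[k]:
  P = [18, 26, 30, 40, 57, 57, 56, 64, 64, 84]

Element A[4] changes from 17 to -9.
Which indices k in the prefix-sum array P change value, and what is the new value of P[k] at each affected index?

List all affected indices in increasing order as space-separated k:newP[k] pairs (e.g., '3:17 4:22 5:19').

P[k] = A[0] + ... + A[k]
P[k] includes A[4] iff k >= 4
Affected indices: 4, 5, ..., 9; delta = -26
  P[4]: 57 + -26 = 31
  P[5]: 57 + -26 = 31
  P[6]: 56 + -26 = 30
  P[7]: 64 + -26 = 38
  P[8]: 64 + -26 = 38
  P[9]: 84 + -26 = 58

Answer: 4:31 5:31 6:30 7:38 8:38 9:58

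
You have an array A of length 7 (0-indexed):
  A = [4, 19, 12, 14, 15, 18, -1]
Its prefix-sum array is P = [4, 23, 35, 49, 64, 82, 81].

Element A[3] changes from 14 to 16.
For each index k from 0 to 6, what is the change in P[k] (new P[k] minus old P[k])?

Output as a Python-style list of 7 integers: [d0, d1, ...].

Answer: [0, 0, 0, 2, 2, 2, 2]

Derivation:
Element change: A[3] 14 -> 16, delta = 2
For k < 3: P[k] unchanged, delta_P[k] = 0
For k >= 3: P[k] shifts by exactly 2
Delta array: [0, 0, 0, 2, 2, 2, 2]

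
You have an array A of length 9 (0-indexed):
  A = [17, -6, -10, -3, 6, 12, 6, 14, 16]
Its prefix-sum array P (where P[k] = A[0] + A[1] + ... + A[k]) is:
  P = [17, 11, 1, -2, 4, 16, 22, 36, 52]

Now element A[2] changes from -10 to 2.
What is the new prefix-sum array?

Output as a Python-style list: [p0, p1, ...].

Answer: [17, 11, 13, 10, 16, 28, 34, 48, 64]

Derivation:
Change: A[2] -10 -> 2, delta = 12
P[k] for k < 2: unchanged (A[2] not included)
P[k] for k >= 2: shift by delta = 12
  P[0] = 17 + 0 = 17
  P[1] = 11 + 0 = 11
  P[2] = 1 + 12 = 13
  P[3] = -2 + 12 = 10
  P[4] = 4 + 12 = 16
  P[5] = 16 + 12 = 28
  P[6] = 22 + 12 = 34
  P[7] = 36 + 12 = 48
  P[8] = 52 + 12 = 64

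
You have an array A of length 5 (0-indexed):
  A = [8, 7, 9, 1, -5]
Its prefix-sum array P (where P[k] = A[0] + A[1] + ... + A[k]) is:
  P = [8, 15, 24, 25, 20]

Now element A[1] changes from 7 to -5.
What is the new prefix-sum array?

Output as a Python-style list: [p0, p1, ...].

Answer: [8, 3, 12, 13, 8]

Derivation:
Change: A[1] 7 -> -5, delta = -12
P[k] for k < 1: unchanged (A[1] not included)
P[k] for k >= 1: shift by delta = -12
  P[0] = 8 + 0 = 8
  P[1] = 15 + -12 = 3
  P[2] = 24 + -12 = 12
  P[3] = 25 + -12 = 13
  P[4] = 20 + -12 = 8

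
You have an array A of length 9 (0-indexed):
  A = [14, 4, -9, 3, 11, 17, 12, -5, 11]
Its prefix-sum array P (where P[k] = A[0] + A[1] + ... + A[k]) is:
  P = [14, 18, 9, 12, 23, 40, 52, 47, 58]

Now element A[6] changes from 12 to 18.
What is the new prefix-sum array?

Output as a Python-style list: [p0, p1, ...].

Change: A[6] 12 -> 18, delta = 6
P[k] for k < 6: unchanged (A[6] not included)
P[k] for k >= 6: shift by delta = 6
  P[0] = 14 + 0 = 14
  P[1] = 18 + 0 = 18
  P[2] = 9 + 0 = 9
  P[3] = 12 + 0 = 12
  P[4] = 23 + 0 = 23
  P[5] = 40 + 0 = 40
  P[6] = 52 + 6 = 58
  P[7] = 47 + 6 = 53
  P[8] = 58 + 6 = 64

Answer: [14, 18, 9, 12, 23, 40, 58, 53, 64]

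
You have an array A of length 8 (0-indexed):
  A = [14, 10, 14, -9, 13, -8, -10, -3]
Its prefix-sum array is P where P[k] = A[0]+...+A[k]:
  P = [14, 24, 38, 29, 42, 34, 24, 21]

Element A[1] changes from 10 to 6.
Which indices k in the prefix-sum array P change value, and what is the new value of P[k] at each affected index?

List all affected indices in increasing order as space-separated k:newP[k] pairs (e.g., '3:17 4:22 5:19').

P[k] = A[0] + ... + A[k]
P[k] includes A[1] iff k >= 1
Affected indices: 1, 2, ..., 7; delta = -4
  P[1]: 24 + -4 = 20
  P[2]: 38 + -4 = 34
  P[3]: 29 + -4 = 25
  P[4]: 42 + -4 = 38
  P[5]: 34 + -4 = 30
  P[6]: 24 + -4 = 20
  P[7]: 21 + -4 = 17

Answer: 1:20 2:34 3:25 4:38 5:30 6:20 7:17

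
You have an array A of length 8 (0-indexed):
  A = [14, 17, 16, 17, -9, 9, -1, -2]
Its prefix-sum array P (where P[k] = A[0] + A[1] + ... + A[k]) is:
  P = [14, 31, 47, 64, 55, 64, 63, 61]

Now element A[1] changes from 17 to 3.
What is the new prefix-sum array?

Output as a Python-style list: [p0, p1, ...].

Change: A[1] 17 -> 3, delta = -14
P[k] for k < 1: unchanged (A[1] not included)
P[k] for k >= 1: shift by delta = -14
  P[0] = 14 + 0 = 14
  P[1] = 31 + -14 = 17
  P[2] = 47 + -14 = 33
  P[3] = 64 + -14 = 50
  P[4] = 55 + -14 = 41
  P[5] = 64 + -14 = 50
  P[6] = 63 + -14 = 49
  P[7] = 61 + -14 = 47

Answer: [14, 17, 33, 50, 41, 50, 49, 47]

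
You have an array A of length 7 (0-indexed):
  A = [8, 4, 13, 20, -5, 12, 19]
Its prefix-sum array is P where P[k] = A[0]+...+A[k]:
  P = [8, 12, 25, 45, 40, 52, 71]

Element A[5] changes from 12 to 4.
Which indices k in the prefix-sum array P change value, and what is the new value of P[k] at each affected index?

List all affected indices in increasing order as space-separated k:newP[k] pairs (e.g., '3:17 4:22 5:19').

Answer: 5:44 6:63

Derivation:
P[k] = A[0] + ... + A[k]
P[k] includes A[5] iff k >= 5
Affected indices: 5, 6, ..., 6; delta = -8
  P[5]: 52 + -8 = 44
  P[6]: 71 + -8 = 63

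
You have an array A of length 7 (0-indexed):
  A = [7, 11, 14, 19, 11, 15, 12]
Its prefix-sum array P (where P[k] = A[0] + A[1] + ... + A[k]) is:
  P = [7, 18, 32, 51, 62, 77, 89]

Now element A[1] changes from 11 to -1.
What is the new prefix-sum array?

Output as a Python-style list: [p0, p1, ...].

Answer: [7, 6, 20, 39, 50, 65, 77]

Derivation:
Change: A[1] 11 -> -1, delta = -12
P[k] for k < 1: unchanged (A[1] not included)
P[k] for k >= 1: shift by delta = -12
  P[0] = 7 + 0 = 7
  P[1] = 18 + -12 = 6
  P[2] = 32 + -12 = 20
  P[3] = 51 + -12 = 39
  P[4] = 62 + -12 = 50
  P[5] = 77 + -12 = 65
  P[6] = 89 + -12 = 77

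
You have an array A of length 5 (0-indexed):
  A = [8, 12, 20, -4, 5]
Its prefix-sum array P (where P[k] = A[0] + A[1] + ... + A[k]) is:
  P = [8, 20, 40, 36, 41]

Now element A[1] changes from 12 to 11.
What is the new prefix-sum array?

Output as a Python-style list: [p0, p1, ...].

Change: A[1] 12 -> 11, delta = -1
P[k] for k < 1: unchanged (A[1] not included)
P[k] for k >= 1: shift by delta = -1
  P[0] = 8 + 0 = 8
  P[1] = 20 + -1 = 19
  P[2] = 40 + -1 = 39
  P[3] = 36 + -1 = 35
  P[4] = 41 + -1 = 40

Answer: [8, 19, 39, 35, 40]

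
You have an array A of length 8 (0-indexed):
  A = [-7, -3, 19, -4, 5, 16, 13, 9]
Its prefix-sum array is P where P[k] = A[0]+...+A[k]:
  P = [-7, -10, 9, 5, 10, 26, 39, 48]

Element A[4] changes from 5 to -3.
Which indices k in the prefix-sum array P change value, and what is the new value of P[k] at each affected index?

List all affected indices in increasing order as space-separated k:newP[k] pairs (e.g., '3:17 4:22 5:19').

P[k] = A[0] + ... + A[k]
P[k] includes A[4] iff k >= 4
Affected indices: 4, 5, ..., 7; delta = -8
  P[4]: 10 + -8 = 2
  P[5]: 26 + -8 = 18
  P[6]: 39 + -8 = 31
  P[7]: 48 + -8 = 40

Answer: 4:2 5:18 6:31 7:40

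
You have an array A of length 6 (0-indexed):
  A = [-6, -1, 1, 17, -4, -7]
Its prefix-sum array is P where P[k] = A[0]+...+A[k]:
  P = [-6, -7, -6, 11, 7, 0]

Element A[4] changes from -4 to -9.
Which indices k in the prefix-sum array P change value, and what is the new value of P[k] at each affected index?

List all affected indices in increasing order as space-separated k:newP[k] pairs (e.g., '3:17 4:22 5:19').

Answer: 4:2 5:-5

Derivation:
P[k] = A[0] + ... + A[k]
P[k] includes A[4] iff k >= 4
Affected indices: 4, 5, ..., 5; delta = -5
  P[4]: 7 + -5 = 2
  P[5]: 0 + -5 = -5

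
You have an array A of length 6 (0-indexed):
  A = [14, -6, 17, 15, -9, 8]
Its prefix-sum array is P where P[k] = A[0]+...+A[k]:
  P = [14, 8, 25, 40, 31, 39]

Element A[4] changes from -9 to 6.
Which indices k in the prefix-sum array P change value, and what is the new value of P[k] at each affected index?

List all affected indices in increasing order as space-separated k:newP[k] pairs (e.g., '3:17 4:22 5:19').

Answer: 4:46 5:54

Derivation:
P[k] = A[0] + ... + A[k]
P[k] includes A[4] iff k >= 4
Affected indices: 4, 5, ..., 5; delta = 15
  P[4]: 31 + 15 = 46
  P[5]: 39 + 15 = 54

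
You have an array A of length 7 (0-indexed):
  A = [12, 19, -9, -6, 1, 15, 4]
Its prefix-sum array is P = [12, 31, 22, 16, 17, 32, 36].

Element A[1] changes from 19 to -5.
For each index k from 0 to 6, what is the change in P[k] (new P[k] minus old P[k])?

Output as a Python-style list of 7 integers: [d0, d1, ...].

Element change: A[1] 19 -> -5, delta = -24
For k < 1: P[k] unchanged, delta_P[k] = 0
For k >= 1: P[k] shifts by exactly -24
Delta array: [0, -24, -24, -24, -24, -24, -24]

Answer: [0, -24, -24, -24, -24, -24, -24]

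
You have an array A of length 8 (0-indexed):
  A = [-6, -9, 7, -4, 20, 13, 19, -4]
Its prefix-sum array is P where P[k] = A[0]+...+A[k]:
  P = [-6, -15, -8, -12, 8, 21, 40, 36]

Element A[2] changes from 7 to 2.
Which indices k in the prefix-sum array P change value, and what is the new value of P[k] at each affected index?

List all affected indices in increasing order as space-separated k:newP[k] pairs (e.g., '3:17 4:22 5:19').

Answer: 2:-13 3:-17 4:3 5:16 6:35 7:31

Derivation:
P[k] = A[0] + ... + A[k]
P[k] includes A[2] iff k >= 2
Affected indices: 2, 3, ..., 7; delta = -5
  P[2]: -8 + -5 = -13
  P[3]: -12 + -5 = -17
  P[4]: 8 + -5 = 3
  P[5]: 21 + -5 = 16
  P[6]: 40 + -5 = 35
  P[7]: 36 + -5 = 31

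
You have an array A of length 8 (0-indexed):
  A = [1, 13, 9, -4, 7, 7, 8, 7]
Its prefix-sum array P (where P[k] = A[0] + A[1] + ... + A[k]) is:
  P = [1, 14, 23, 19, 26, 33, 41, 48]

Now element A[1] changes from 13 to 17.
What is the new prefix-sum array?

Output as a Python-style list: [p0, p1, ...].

Change: A[1] 13 -> 17, delta = 4
P[k] for k < 1: unchanged (A[1] not included)
P[k] for k >= 1: shift by delta = 4
  P[0] = 1 + 0 = 1
  P[1] = 14 + 4 = 18
  P[2] = 23 + 4 = 27
  P[3] = 19 + 4 = 23
  P[4] = 26 + 4 = 30
  P[5] = 33 + 4 = 37
  P[6] = 41 + 4 = 45
  P[7] = 48 + 4 = 52

Answer: [1, 18, 27, 23, 30, 37, 45, 52]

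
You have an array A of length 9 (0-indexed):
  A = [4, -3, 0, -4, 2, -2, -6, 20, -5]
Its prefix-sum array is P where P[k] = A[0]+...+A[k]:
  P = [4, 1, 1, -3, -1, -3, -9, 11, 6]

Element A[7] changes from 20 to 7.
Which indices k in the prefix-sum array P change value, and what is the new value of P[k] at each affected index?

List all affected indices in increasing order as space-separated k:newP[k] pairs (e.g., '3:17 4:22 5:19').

P[k] = A[0] + ... + A[k]
P[k] includes A[7] iff k >= 7
Affected indices: 7, 8, ..., 8; delta = -13
  P[7]: 11 + -13 = -2
  P[8]: 6 + -13 = -7

Answer: 7:-2 8:-7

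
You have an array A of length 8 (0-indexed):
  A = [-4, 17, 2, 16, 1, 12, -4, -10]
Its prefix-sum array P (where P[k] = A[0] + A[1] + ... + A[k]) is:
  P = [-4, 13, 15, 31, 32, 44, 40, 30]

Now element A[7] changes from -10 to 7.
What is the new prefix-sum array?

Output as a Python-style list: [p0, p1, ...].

Answer: [-4, 13, 15, 31, 32, 44, 40, 47]

Derivation:
Change: A[7] -10 -> 7, delta = 17
P[k] for k < 7: unchanged (A[7] not included)
P[k] for k >= 7: shift by delta = 17
  P[0] = -4 + 0 = -4
  P[1] = 13 + 0 = 13
  P[2] = 15 + 0 = 15
  P[3] = 31 + 0 = 31
  P[4] = 32 + 0 = 32
  P[5] = 44 + 0 = 44
  P[6] = 40 + 0 = 40
  P[7] = 30 + 17 = 47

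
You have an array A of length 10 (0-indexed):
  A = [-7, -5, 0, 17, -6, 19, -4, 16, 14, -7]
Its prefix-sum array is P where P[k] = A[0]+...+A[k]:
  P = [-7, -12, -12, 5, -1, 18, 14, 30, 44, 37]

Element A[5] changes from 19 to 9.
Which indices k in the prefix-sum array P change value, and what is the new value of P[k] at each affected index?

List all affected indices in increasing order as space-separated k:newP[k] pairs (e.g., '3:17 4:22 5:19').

P[k] = A[0] + ... + A[k]
P[k] includes A[5] iff k >= 5
Affected indices: 5, 6, ..., 9; delta = -10
  P[5]: 18 + -10 = 8
  P[6]: 14 + -10 = 4
  P[7]: 30 + -10 = 20
  P[8]: 44 + -10 = 34
  P[9]: 37 + -10 = 27

Answer: 5:8 6:4 7:20 8:34 9:27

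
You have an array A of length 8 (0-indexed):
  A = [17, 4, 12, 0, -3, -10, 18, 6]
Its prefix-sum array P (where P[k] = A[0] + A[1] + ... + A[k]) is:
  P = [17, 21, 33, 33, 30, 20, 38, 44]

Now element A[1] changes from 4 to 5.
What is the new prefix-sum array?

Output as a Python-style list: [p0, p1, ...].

Answer: [17, 22, 34, 34, 31, 21, 39, 45]

Derivation:
Change: A[1] 4 -> 5, delta = 1
P[k] for k < 1: unchanged (A[1] not included)
P[k] for k >= 1: shift by delta = 1
  P[0] = 17 + 0 = 17
  P[1] = 21 + 1 = 22
  P[2] = 33 + 1 = 34
  P[3] = 33 + 1 = 34
  P[4] = 30 + 1 = 31
  P[5] = 20 + 1 = 21
  P[6] = 38 + 1 = 39
  P[7] = 44 + 1 = 45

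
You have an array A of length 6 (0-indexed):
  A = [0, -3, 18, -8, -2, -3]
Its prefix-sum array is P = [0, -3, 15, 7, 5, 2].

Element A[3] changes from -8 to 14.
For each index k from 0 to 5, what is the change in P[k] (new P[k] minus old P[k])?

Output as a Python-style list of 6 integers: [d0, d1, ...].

Element change: A[3] -8 -> 14, delta = 22
For k < 3: P[k] unchanged, delta_P[k] = 0
For k >= 3: P[k] shifts by exactly 22
Delta array: [0, 0, 0, 22, 22, 22]

Answer: [0, 0, 0, 22, 22, 22]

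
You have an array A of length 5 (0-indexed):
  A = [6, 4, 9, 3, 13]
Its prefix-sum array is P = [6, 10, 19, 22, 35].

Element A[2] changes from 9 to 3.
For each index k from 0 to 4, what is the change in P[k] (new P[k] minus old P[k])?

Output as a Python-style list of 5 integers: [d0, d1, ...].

Answer: [0, 0, -6, -6, -6]

Derivation:
Element change: A[2] 9 -> 3, delta = -6
For k < 2: P[k] unchanged, delta_P[k] = 0
For k >= 2: P[k] shifts by exactly -6
Delta array: [0, 0, -6, -6, -6]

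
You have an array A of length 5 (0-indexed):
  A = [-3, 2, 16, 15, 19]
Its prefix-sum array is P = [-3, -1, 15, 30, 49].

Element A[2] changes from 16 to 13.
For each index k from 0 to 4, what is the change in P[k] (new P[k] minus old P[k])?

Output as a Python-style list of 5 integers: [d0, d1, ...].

Answer: [0, 0, -3, -3, -3]

Derivation:
Element change: A[2] 16 -> 13, delta = -3
For k < 2: P[k] unchanged, delta_P[k] = 0
For k >= 2: P[k] shifts by exactly -3
Delta array: [0, 0, -3, -3, -3]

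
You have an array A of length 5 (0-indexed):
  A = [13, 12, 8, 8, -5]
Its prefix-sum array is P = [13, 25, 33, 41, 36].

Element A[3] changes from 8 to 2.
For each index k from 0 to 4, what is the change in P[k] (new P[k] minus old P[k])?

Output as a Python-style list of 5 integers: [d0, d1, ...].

Element change: A[3] 8 -> 2, delta = -6
For k < 3: P[k] unchanged, delta_P[k] = 0
For k >= 3: P[k] shifts by exactly -6
Delta array: [0, 0, 0, -6, -6]

Answer: [0, 0, 0, -6, -6]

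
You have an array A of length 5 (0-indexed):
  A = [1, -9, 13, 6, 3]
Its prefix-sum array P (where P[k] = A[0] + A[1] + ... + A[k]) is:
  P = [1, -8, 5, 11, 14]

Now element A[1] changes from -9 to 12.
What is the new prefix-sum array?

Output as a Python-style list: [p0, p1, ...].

Change: A[1] -9 -> 12, delta = 21
P[k] for k < 1: unchanged (A[1] not included)
P[k] for k >= 1: shift by delta = 21
  P[0] = 1 + 0 = 1
  P[1] = -8 + 21 = 13
  P[2] = 5 + 21 = 26
  P[3] = 11 + 21 = 32
  P[4] = 14 + 21 = 35

Answer: [1, 13, 26, 32, 35]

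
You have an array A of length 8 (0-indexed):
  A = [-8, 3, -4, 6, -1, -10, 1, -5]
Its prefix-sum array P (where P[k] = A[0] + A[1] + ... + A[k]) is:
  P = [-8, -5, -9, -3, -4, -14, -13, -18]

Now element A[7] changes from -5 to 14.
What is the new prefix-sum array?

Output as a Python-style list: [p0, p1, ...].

Change: A[7] -5 -> 14, delta = 19
P[k] for k < 7: unchanged (A[7] not included)
P[k] for k >= 7: shift by delta = 19
  P[0] = -8 + 0 = -8
  P[1] = -5 + 0 = -5
  P[2] = -9 + 0 = -9
  P[3] = -3 + 0 = -3
  P[4] = -4 + 0 = -4
  P[5] = -14 + 0 = -14
  P[6] = -13 + 0 = -13
  P[7] = -18 + 19 = 1

Answer: [-8, -5, -9, -3, -4, -14, -13, 1]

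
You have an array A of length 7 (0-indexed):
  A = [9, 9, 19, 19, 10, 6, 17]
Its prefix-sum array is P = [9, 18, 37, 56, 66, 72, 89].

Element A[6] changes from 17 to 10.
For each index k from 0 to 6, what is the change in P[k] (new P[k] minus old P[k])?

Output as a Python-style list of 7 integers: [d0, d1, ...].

Answer: [0, 0, 0, 0, 0, 0, -7]

Derivation:
Element change: A[6] 17 -> 10, delta = -7
For k < 6: P[k] unchanged, delta_P[k] = 0
For k >= 6: P[k] shifts by exactly -7
Delta array: [0, 0, 0, 0, 0, 0, -7]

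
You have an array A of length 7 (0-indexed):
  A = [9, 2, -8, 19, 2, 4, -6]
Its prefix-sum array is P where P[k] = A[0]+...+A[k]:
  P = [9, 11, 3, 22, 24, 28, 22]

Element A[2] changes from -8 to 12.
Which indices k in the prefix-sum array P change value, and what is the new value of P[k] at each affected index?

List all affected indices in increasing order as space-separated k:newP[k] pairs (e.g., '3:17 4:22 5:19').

P[k] = A[0] + ... + A[k]
P[k] includes A[2] iff k >= 2
Affected indices: 2, 3, ..., 6; delta = 20
  P[2]: 3 + 20 = 23
  P[3]: 22 + 20 = 42
  P[4]: 24 + 20 = 44
  P[5]: 28 + 20 = 48
  P[6]: 22 + 20 = 42

Answer: 2:23 3:42 4:44 5:48 6:42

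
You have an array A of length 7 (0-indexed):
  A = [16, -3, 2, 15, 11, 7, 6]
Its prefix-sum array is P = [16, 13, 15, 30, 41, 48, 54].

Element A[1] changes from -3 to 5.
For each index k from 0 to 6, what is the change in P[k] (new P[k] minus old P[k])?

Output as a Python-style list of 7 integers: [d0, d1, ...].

Answer: [0, 8, 8, 8, 8, 8, 8]

Derivation:
Element change: A[1] -3 -> 5, delta = 8
For k < 1: P[k] unchanged, delta_P[k] = 0
For k >= 1: P[k] shifts by exactly 8
Delta array: [0, 8, 8, 8, 8, 8, 8]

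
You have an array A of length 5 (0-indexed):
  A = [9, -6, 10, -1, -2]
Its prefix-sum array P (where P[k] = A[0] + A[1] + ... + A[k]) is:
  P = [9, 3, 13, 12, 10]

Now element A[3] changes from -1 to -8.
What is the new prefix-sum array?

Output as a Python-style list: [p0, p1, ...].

Change: A[3] -1 -> -8, delta = -7
P[k] for k < 3: unchanged (A[3] not included)
P[k] for k >= 3: shift by delta = -7
  P[0] = 9 + 0 = 9
  P[1] = 3 + 0 = 3
  P[2] = 13 + 0 = 13
  P[3] = 12 + -7 = 5
  P[4] = 10 + -7 = 3

Answer: [9, 3, 13, 5, 3]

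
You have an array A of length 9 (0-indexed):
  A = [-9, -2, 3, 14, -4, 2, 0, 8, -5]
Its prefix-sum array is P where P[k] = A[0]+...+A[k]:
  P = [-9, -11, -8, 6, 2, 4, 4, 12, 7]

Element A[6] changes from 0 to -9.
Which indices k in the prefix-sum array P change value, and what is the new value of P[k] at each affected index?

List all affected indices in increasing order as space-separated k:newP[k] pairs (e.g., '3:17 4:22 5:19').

P[k] = A[0] + ... + A[k]
P[k] includes A[6] iff k >= 6
Affected indices: 6, 7, ..., 8; delta = -9
  P[6]: 4 + -9 = -5
  P[7]: 12 + -9 = 3
  P[8]: 7 + -9 = -2

Answer: 6:-5 7:3 8:-2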